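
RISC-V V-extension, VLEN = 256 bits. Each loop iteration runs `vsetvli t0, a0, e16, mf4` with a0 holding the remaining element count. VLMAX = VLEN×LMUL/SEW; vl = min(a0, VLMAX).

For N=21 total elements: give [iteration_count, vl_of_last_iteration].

VLMAX = (256 × 1/4) / 16 = 4 lanes
iterations = ceil(21/4) = 6; final-pass vl = 1

[iterations, last_vl] = [6, 1]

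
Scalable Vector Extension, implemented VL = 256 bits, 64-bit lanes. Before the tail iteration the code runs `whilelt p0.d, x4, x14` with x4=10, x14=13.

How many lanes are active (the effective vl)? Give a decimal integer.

lane count: 256 div 64 = 4
p0[j] = (10+j < 13); true for j=0..2 → 3 lanes set

vl = 3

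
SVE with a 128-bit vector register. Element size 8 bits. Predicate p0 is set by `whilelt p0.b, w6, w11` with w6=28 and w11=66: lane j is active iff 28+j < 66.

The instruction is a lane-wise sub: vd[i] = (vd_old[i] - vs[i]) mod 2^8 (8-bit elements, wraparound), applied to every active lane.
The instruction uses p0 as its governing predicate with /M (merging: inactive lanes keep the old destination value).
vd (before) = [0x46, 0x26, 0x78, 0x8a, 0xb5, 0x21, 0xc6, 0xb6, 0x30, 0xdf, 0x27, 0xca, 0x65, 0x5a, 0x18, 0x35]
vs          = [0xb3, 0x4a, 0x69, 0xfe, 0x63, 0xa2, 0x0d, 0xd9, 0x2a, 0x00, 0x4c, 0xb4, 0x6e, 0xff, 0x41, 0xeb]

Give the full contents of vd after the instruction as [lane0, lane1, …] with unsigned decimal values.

128-bit reg / 8-bit elem → 16 lanes
active while 28+j < 66, i.e. j ∈ [0,38) capped at 16 ⇒ 16
lane  0: sub(0x46,0xb3) ⇒ 0x93
lane  1: sub(0x26,0x4a) ⇒ 0xdc
lane  2: sub(0x78,0x69) ⇒ 0x0f
lane  3: sub(0x8a,0xfe) ⇒ 0x8c
lane  4: sub(0xb5,0x63) ⇒ 0x52
lane  5: sub(0x21,0xa2) ⇒ 0x7f
lane  6: sub(0xc6,0x0d) ⇒ 0xb9
lane  7: sub(0xb6,0xd9) ⇒ 0xdd
lane  8: sub(0x30,0x2a) ⇒ 0x06
lane  9: sub(0xdf,0x00) ⇒ 0xdf
lane 10: sub(0x27,0x4c) ⇒ 0xdb
lane 11: sub(0xca,0xb4) ⇒ 0x16
lane 12: sub(0x65,0x6e) ⇒ 0xf7
lane 13: sub(0x5a,0xff) ⇒ 0x5b
lane 14: sub(0x18,0x41) ⇒ 0xd7
lane 15: sub(0x35,0xeb) ⇒ 0x4a

vd = [147, 220, 15, 140, 82, 127, 185, 221, 6, 223, 219, 22, 247, 91, 215, 74]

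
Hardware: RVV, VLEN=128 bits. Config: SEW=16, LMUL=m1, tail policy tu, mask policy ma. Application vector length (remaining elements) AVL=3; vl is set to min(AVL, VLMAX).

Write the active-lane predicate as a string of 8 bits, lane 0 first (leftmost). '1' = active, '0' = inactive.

VLMAX = VLEN×LMUL/SEW = 128×1/16 = 8
vl ← min(3, 8) = 3
bits (lane 0 leftmost): 11100000

predicate = 11100000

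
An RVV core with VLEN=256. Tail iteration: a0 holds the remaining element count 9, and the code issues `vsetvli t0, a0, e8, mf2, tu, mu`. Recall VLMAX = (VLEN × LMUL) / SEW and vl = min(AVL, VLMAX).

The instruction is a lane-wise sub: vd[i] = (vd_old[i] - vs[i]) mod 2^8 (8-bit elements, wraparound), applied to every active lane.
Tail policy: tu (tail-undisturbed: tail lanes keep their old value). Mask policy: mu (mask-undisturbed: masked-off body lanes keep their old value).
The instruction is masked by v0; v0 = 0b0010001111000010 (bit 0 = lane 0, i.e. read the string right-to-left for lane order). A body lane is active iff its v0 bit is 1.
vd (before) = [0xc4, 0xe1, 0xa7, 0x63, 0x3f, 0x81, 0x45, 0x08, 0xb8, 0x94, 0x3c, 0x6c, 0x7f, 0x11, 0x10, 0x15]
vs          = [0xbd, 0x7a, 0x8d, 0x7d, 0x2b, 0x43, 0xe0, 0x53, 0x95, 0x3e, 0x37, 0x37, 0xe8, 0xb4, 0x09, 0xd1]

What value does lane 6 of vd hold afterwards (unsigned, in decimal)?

lanes per group: 256·1/2/8 = 16
vl = min(AVL, VLMAX) = min(9, 16) = 9
  i=0: mask-off/keep → 196
  i=1: sub(0xe1,0x7a) → 103
  i=2: mask-off/keep → 167
  i=3: mask-off/keep → 99
  i=4: mask-off/keep → 63
  i=5: mask-off/keep → 129
  i=6: sub(0x45,0xe0) → 101
  i=7: sub(0x08,0x53) → 181
  i=8: sub(0xb8,0x95) → 35
  i=9: tail/keep → 148
  i=10: tail/keep → 60
  i=11: tail/keep → 108
  i=12: tail/keep → 127
  i=13: tail/keep → 17
  i=14: tail/keep → 16
  i=15: tail/keep → 21

vd[6] = 101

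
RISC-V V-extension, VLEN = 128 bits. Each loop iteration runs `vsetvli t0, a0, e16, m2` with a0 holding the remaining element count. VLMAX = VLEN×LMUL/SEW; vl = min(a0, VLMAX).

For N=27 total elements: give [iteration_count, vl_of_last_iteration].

lanes per group: 128·2/16 = 16
27 elements at 16/iter → 2 passes, remainder 11 on the last

[iterations, last_vl] = [2, 11]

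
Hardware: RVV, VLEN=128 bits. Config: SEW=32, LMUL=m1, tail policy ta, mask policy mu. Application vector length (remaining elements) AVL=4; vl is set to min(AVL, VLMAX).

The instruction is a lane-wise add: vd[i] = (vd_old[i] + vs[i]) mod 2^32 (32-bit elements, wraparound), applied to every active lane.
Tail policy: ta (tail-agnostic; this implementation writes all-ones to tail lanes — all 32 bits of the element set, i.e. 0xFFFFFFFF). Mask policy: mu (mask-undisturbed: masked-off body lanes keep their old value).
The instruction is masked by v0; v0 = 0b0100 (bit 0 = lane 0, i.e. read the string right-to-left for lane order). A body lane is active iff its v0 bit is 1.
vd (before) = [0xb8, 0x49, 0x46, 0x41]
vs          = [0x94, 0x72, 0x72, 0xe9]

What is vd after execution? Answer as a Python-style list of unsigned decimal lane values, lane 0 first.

VLMAX = VLEN×LMUL/SEW = 128×1/32 = 4
vl = min(AVL, VLMAX) = min(4, 4) = 4
lane  0: mask-off/keep ⇒ 0xb8
lane  1: mask-off/keep ⇒ 0x49
lane  2: add(0x46,0x72) ⇒ 0xb8
lane  3: mask-off/keep ⇒ 0x41

vd = [184, 73, 184, 65]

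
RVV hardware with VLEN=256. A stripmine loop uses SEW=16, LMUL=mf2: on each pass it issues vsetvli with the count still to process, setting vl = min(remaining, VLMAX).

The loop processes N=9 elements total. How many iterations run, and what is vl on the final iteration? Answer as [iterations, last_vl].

VLMAX = (256 × 1/2) / 16 = 8 lanes
N=9: ⌈9/8⌉ = 2 iters; last vl = 9 − 1×8 = 1

[iterations, last_vl] = [2, 1]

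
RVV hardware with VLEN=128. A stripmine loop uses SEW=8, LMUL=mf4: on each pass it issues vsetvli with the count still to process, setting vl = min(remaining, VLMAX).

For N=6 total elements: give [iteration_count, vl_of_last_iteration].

[iterations, last_vl] = [2, 2]

lanes per group: 128·1/4/8 = 4
6 elements at 4/iter → 2 passes, remainder 2 on the last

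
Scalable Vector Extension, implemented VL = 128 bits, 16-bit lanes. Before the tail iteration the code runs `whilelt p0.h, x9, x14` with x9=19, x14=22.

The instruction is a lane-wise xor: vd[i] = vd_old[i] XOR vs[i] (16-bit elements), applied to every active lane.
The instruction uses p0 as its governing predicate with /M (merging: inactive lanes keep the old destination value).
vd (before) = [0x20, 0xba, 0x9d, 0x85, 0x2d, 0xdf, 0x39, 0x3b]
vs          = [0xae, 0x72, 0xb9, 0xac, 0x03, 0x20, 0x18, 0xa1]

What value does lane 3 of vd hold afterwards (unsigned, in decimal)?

128-bit reg / 16-bit elem → 8 lanes
active while 19+j < 22, i.e. j ∈ [0,3) capped at 8 ⇒ 3
lane  0: xor(0x20,0xae) ⇒ 0x8e
lane  1: xor(0xba,0x72) ⇒ 0xc8
lane  2: xor(0x9d,0xb9) ⇒ 0x24
lane  3: tail/keep ⇒ 0x85
lane  4: tail/keep ⇒ 0x2d
lane  5: tail/keep ⇒ 0xdf
lane  6: tail/keep ⇒ 0x39
lane  7: tail/keep ⇒ 0x3b

vd[3] = 133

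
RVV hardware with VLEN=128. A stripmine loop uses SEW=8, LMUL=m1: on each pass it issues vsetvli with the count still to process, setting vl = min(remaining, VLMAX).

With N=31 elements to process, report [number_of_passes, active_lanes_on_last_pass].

[iterations, last_vl] = [2, 15]

lanes per group: 128·1/8 = 16
N=31: ⌈31/16⌉ = 2 iters; last vl = 31 − 1×16 = 15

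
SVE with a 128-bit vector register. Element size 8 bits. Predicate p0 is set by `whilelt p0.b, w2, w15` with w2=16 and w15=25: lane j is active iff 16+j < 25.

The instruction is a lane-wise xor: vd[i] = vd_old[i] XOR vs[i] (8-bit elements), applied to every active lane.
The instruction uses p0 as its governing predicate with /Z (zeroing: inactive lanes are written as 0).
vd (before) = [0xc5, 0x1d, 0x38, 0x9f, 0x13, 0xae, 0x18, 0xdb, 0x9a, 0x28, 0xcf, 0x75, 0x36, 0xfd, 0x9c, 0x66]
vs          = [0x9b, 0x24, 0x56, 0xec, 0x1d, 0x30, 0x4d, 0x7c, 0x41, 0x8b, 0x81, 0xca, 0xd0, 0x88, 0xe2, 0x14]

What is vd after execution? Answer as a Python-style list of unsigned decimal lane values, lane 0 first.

register lanes = 128/8 = 16
whilelt: lane j active iff 16+j < 25 → j < 9 → 9 active
vd[0] xor(0xc5,0x9b) -> 0x5e
vd[1] xor(0x1d,0x24) -> 0x39
vd[2] xor(0x38,0x56) -> 0x6e
vd[3] xor(0x9f,0xec) -> 0x73
vd[4] xor(0x13,0x1d) -> 0x0e
vd[5] xor(0xae,0x30) -> 0x9e
vd[6] xor(0x18,0x4d) -> 0x55
vd[7] xor(0xdb,0x7c) -> 0xa7
vd[8] xor(0x9a,0x41) -> 0xdb
vd[9] tail/zero -> 0x00
vd[10] tail/zero -> 0x00
vd[11] tail/zero -> 0x00
vd[12] tail/zero -> 0x00
vd[13] tail/zero -> 0x00
vd[14] tail/zero -> 0x00
vd[15] tail/zero -> 0x00

vd = [94, 57, 110, 115, 14, 158, 85, 167, 219, 0, 0, 0, 0, 0, 0, 0]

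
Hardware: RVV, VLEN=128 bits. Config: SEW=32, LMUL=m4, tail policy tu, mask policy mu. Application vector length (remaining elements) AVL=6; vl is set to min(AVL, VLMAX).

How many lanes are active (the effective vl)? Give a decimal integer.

VLMAX = VLEN×LMUL/SEW = 128×4/32 = 16
vl ← min(6, 16) = 6

vl = 6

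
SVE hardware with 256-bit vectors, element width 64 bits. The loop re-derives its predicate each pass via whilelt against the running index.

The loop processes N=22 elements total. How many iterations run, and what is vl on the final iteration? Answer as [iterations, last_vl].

register lanes = 256/64 = 4
iterations = ceil(22/4) = 6; final-pass vl = 2

[iterations, last_vl] = [6, 2]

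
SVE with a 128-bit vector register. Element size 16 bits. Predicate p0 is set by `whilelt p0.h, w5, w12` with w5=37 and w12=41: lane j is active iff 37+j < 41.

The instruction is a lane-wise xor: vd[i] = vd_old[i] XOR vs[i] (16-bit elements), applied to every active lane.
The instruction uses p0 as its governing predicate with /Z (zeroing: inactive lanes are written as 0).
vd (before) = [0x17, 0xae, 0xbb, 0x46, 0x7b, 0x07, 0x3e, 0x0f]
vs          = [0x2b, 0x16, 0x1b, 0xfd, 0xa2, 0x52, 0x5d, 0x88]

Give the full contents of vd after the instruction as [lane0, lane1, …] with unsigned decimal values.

vd = [60, 184, 160, 187, 0, 0, 0, 0]

128-bit reg / 16-bit elem → 8 lanes
p0[j] = (37+j < 41); true for j=0..3 → 4 lanes set
  i=0: xor(0x17,0x2b) → 60
  i=1: xor(0xae,0x16) → 184
  i=2: xor(0xbb,0x1b) → 160
  i=3: xor(0x46,0xfd) → 187
  i=4: tail/zero → 0
  i=5: tail/zero → 0
  i=6: tail/zero → 0
  i=7: tail/zero → 0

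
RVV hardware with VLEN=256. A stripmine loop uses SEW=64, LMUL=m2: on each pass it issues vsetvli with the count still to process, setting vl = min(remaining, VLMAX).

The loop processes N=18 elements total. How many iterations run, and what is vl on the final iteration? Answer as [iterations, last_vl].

[iterations, last_vl] = [3, 2]

VLMAX = (256 × 2) / 64 = 8 lanes
iterations = ceil(18/8) = 3; final-pass vl = 2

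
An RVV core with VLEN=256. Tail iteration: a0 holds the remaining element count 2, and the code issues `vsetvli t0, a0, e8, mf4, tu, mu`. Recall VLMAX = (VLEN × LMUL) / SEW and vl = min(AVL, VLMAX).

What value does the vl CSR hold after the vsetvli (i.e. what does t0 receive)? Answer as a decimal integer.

lanes per group: 256·1/4/8 = 8
vl ← min(2, 8) = 2

vl = 2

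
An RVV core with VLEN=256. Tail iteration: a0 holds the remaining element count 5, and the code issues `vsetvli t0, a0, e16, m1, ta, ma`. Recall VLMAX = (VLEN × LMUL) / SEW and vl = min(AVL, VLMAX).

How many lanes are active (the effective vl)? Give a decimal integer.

vl = 5

VLMAX = (256 × 1) / 16 = 16 lanes
vl = min(AVL, VLMAX) = min(5, 16) = 5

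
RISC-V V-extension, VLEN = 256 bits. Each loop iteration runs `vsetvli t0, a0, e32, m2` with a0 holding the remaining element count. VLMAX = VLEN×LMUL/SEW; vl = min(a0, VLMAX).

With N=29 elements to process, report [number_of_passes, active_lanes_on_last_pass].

[iterations, last_vl] = [2, 13]

VLMAX = VLEN×LMUL/SEW = 256×2/32 = 16
iterations = ceil(29/16) = 2; final-pass vl = 13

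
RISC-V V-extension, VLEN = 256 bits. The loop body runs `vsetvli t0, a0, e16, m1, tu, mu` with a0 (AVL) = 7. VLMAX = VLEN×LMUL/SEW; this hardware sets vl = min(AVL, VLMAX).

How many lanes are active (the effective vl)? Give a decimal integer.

vl = 7

VLMAX = VLEN×LMUL/SEW = 256×1/16 = 16
vl = min(AVL, VLMAX) = min(7, 16) = 7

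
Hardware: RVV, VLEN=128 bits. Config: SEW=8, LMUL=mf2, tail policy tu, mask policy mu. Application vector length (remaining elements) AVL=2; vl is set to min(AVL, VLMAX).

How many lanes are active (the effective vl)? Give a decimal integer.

vl = 2

VLMAX = VLEN×LMUL/SEW = 128×1/2/8 = 8
vl = min(AVL, VLMAX) = min(2, 8) = 2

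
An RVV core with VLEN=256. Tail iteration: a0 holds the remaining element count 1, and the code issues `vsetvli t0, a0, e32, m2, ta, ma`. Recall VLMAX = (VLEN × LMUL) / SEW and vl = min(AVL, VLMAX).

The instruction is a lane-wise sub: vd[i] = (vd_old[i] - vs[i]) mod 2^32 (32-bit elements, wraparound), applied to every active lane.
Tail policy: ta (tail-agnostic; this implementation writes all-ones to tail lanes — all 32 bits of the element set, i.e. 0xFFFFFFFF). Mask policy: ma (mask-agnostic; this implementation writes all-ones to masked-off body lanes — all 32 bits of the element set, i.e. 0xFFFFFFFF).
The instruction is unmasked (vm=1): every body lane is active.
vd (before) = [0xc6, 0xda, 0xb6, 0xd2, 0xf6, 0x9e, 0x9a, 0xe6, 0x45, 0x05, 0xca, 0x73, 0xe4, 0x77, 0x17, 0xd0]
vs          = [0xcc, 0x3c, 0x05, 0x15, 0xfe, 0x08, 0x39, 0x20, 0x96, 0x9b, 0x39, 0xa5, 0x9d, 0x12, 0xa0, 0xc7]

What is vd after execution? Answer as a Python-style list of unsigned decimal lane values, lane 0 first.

vd = [4294967290, 4294967295, 4294967295, 4294967295, 4294967295, 4294967295, 4294967295, 4294967295, 4294967295, 4294967295, 4294967295, 4294967295, 4294967295, 4294967295, 4294967295, 4294967295]

VLMAX = VLEN×LMUL/SEW = 256×2/32 = 16
vl = min(AVL, VLMAX) = min(1, 16) = 1
  i=0: sub(0xc6,0xcc) → 4294967290
  i=1: tail/ones → 4294967295
  i=2: tail/ones → 4294967295
  i=3: tail/ones → 4294967295
  i=4: tail/ones → 4294967295
  i=5: tail/ones → 4294967295
  i=6: tail/ones → 4294967295
  i=7: tail/ones → 4294967295
  i=8: tail/ones → 4294967295
  i=9: tail/ones → 4294967295
  i=10: tail/ones → 4294967295
  i=11: tail/ones → 4294967295
  i=12: tail/ones → 4294967295
  i=13: tail/ones → 4294967295
  i=14: tail/ones → 4294967295
  i=15: tail/ones → 4294967295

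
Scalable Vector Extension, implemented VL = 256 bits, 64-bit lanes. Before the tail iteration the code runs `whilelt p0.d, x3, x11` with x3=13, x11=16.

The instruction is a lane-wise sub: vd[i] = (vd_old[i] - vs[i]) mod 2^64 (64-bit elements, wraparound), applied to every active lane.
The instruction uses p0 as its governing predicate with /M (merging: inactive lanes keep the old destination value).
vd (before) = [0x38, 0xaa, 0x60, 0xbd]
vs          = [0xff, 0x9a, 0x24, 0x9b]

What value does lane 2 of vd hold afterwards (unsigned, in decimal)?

vd[2] = 60

256-bit reg / 64-bit elem → 4 lanes
p0[j] = (13+j < 16); true for j=0..2 → 3 lanes set
lane  0: sub(0x38,0xff) ⇒ 0xffffffffffffff39
lane  1: sub(0xaa,0x9a) ⇒ 0x10
lane  2: sub(0x60,0x24) ⇒ 0x3c
lane  3: tail/keep ⇒ 0xbd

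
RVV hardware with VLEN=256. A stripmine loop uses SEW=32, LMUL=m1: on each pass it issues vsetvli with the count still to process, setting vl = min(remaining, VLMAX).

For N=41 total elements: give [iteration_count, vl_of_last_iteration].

lanes per group: 256·1/32 = 8
41 elements at 8/iter → 6 passes, remainder 1 on the last

[iterations, last_vl] = [6, 1]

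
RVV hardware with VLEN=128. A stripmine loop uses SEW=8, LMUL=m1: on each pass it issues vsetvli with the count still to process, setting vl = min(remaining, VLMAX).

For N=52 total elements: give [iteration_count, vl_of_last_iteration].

[iterations, last_vl] = [4, 4]

VLMAX = (128 × 1) / 8 = 16 lanes
N=52: ⌈52/16⌉ = 4 iters; last vl = 52 − 3×16 = 4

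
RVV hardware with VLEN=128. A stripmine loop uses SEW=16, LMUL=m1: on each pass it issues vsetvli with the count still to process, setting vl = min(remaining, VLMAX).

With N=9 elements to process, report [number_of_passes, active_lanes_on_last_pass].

VLMAX = (128 × 1) / 16 = 8 lanes
N=9: ⌈9/8⌉ = 2 iters; last vl = 9 − 1×8 = 1

[iterations, last_vl] = [2, 1]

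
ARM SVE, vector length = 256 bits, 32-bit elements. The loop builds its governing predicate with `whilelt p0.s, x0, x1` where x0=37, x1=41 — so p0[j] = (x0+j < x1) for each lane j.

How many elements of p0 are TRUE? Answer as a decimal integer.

vl = 4

register lanes = 256/32 = 8
active while 37+j < 41, i.e. j ∈ [0,4) capped at 8 ⇒ 4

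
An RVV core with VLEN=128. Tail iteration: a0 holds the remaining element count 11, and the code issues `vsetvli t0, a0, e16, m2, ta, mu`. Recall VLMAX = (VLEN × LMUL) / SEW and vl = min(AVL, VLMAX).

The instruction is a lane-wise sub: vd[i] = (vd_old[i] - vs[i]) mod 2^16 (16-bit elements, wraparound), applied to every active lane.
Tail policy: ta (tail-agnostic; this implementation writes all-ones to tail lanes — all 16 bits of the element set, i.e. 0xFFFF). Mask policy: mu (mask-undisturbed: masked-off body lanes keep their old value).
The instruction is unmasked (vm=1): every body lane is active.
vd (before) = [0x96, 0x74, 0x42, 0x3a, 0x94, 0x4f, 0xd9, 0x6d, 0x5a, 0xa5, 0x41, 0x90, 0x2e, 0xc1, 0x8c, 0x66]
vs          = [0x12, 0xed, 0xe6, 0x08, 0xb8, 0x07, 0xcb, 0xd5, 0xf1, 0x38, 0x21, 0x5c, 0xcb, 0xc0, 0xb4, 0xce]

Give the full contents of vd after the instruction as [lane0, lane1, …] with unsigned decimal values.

lanes per group: 128·2/16 = 16
AVL=11 ≤ VLMAX=16, so vl = 11
vd[0] sub(0x96,0x12) -> 0x84
vd[1] sub(0x74,0xed) -> 0xff87
vd[2] sub(0x42,0xe6) -> 0xff5c
vd[3] sub(0x3a,0x08) -> 0x32
vd[4] sub(0x94,0xb8) -> 0xffdc
vd[5] sub(0x4f,0x07) -> 0x48
vd[6] sub(0xd9,0xcb) -> 0x0e
vd[7] sub(0x6d,0xd5) -> 0xff98
vd[8] sub(0x5a,0xf1) -> 0xff69
vd[9] sub(0xa5,0x38) -> 0x6d
vd[10] sub(0x41,0x21) -> 0x20
vd[11] tail/ones -> 0xffff
vd[12] tail/ones -> 0xffff
vd[13] tail/ones -> 0xffff
vd[14] tail/ones -> 0xffff
vd[15] tail/ones -> 0xffff

vd = [132, 65415, 65372, 50, 65500, 72, 14, 65432, 65385, 109, 32, 65535, 65535, 65535, 65535, 65535]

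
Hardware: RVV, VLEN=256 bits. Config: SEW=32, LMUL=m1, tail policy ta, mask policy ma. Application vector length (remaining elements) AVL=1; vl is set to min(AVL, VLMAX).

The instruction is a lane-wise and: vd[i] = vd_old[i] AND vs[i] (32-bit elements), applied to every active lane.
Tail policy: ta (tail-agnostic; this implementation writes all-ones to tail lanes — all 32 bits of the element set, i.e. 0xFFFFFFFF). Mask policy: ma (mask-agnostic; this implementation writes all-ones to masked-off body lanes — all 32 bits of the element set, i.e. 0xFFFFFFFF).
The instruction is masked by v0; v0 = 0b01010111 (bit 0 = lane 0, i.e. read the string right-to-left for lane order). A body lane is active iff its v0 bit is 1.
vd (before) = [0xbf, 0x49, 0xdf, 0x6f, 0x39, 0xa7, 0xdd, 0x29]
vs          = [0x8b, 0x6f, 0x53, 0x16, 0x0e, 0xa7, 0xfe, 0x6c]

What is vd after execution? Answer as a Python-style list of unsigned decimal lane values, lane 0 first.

vd = [139, 4294967295, 4294967295, 4294967295, 4294967295, 4294967295, 4294967295, 4294967295]

VLMAX = VLEN×LMUL/SEW = 256×1/32 = 8
AVL=1 ≤ VLMAX=8, so vl = 1
lane  0: and(0xbf,0x8b) ⇒ 0x8b
lane  1: tail/ones ⇒ 0xffffffff
lane  2: tail/ones ⇒ 0xffffffff
lane  3: tail/ones ⇒ 0xffffffff
lane  4: tail/ones ⇒ 0xffffffff
lane  5: tail/ones ⇒ 0xffffffff
lane  6: tail/ones ⇒ 0xffffffff
lane  7: tail/ones ⇒ 0xffffffff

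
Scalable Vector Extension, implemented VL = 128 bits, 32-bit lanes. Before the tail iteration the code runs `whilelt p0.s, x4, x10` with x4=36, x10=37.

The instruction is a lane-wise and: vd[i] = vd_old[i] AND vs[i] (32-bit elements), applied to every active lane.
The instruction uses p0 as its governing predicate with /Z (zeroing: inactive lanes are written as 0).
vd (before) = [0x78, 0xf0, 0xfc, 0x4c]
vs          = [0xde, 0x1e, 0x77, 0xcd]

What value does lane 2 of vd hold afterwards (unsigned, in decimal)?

vd[2] = 0

lane count: 128 div 32 = 4
whilelt: lane j active iff 36+j < 37 → j < 1 → 1 active
[0] and(0x78,0xde) = 0x58
[1] tail/zero = 0x00
[2] tail/zero = 0x00
[3] tail/zero = 0x00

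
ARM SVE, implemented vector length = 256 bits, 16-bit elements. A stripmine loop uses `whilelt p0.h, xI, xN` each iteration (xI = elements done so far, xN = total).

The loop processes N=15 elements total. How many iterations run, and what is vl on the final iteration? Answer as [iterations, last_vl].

[iterations, last_vl] = [1, 15]

lane count: 256 div 16 = 16
N=15: ⌈15/16⌉ = 1 iters; last vl = 15 − 0×16 = 15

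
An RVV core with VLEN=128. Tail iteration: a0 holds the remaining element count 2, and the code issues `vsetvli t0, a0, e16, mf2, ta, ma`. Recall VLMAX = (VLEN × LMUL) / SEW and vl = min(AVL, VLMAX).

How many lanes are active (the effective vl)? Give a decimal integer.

lanes per group: 128·1/2/16 = 4
AVL=2 ≤ VLMAX=4, so vl = 2

vl = 2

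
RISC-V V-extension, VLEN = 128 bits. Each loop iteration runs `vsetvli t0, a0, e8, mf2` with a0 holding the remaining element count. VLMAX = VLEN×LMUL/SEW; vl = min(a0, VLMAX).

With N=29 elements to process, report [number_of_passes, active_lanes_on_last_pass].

[iterations, last_vl] = [4, 5]

VLMAX = VLEN×LMUL/SEW = 128×1/2/8 = 8
29 elements at 8/iter → 4 passes, remainder 5 on the last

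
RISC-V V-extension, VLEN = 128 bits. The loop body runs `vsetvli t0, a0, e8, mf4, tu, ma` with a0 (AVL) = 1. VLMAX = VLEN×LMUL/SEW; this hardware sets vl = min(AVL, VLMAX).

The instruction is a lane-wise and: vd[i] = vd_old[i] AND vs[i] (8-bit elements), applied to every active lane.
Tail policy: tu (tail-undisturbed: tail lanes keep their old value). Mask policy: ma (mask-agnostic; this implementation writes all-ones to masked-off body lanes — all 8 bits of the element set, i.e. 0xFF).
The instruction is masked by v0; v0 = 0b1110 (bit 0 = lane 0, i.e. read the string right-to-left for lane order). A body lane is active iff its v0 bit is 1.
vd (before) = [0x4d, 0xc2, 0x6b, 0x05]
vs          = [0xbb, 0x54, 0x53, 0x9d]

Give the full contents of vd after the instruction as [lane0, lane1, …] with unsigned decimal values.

vd = [255, 194, 107, 5]

VLMAX = VLEN×LMUL/SEW = 128×1/4/8 = 4
vl = min(AVL, VLMAX) = min(1, 4) = 1
vd[0] mask-off/ones -> 0xff
vd[1] tail/keep -> 0xc2
vd[2] tail/keep -> 0x6b
vd[3] tail/keep -> 0x05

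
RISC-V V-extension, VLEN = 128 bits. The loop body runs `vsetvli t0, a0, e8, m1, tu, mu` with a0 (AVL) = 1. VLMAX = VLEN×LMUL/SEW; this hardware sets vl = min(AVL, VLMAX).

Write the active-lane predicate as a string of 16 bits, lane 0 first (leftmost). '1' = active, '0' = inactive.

predicate = 1000000000000000

lanes per group: 128·1/8 = 16
vl ← min(1, 16) = 1
bits (lane 0 leftmost): 1000000000000000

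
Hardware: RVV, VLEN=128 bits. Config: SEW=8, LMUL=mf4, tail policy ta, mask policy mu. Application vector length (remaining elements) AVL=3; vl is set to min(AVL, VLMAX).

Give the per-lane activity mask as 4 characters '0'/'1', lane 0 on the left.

lanes per group: 128·1/4/8 = 4
vl = min(AVL, VLMAX) = min(3, 4) = 3
bits (lane 0 leftmost): 1110

predicate = 1110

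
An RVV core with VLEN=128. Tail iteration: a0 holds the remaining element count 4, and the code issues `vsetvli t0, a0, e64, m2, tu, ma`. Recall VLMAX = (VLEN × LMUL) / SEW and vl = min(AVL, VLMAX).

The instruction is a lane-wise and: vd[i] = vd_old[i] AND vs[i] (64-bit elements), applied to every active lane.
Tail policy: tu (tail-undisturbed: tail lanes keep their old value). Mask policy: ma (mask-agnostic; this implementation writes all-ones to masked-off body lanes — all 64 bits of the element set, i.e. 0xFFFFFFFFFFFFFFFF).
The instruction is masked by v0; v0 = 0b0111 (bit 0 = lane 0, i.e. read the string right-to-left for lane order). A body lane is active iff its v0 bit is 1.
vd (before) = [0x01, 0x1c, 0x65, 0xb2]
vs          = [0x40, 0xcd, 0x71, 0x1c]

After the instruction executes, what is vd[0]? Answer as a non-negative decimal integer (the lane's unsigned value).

lanes per group: 128·2/64 = 4
vl = min(AVL, VLMAX) = min(4, 4) = 4
lane  0: and(0x01,0x40) ⇒ 0x00
lane  1: and(0x1c,0xcd) ⇒ 0x0c
lane  2: and(0x65,0x71) ⇒ 0x61
lane  3: mask-off/ones ⇒ 0xffffffffffffffff

vd[0] = 0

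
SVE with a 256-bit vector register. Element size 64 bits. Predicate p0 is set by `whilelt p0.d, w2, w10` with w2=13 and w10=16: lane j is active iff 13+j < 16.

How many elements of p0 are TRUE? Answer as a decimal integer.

register lanes = 256/64 = 4
whilelt: lane j active iff 13+j < 16 → j < 3 → 3 active

vl = 3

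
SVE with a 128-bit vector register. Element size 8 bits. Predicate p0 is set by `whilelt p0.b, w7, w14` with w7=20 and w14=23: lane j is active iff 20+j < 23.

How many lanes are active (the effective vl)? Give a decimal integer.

vl = 3

register lanes = 128/8 = 16
p0[j] = (20+j < 23); true for j=0..2 → 3 lanes set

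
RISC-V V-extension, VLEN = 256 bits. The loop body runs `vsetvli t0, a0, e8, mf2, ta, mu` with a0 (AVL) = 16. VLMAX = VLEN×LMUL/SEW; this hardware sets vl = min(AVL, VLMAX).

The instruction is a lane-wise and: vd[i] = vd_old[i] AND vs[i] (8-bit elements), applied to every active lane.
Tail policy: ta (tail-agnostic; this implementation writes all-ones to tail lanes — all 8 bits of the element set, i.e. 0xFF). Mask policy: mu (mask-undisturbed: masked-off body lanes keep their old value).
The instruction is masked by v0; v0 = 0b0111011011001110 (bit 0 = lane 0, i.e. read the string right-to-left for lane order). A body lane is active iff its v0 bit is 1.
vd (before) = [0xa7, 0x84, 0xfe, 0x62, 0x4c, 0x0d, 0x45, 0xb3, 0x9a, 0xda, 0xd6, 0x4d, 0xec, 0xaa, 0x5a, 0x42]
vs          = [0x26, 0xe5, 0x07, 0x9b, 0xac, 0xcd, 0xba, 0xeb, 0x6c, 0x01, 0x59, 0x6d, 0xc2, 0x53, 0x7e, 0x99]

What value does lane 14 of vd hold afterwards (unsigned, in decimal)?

VLMAX = (256 × 1/2) / 8 = 16 lanes
AVL=16 ≤ VLMAX=16, so vl = 16
lane  0: mask-off/keep ⇒ 0xa7
lane  1: and(0x84,0xe5) ⇒ 0x84
lane  2: and(0xfe,0x07) ⇒ 0x06
lane  3: and(0x62,0x9b) ⇒ 0x02
lane  4: mask-off/keep ⇒ 0x4c
lane  5: mask-off/keep ⇒ 0x0d
lane  6: and(0x45,0xba) ⇒ 0x00
lane  7: and(0xb3,0xeb) ⇒ 0xa3
lane  8: mask-off/keep ⇒ 0x9a
lane  9: and(0xda,0x01) ⇒ 0x00
lane 10: and(0xd6,0x59) ⇒ 0x50
lane 11: mask-off/keep ⇒ 0x4d
lane 12: and(0xec,0xc2) ⇒ 0xc0
lane 13: and(0xaa,0x53) ⇒ 0x02
lane 14: and(0x5a,0x7e) ⇒ 0x5a
lane 15: mask-off/keep ⇒ 0x42

vd[14] = 90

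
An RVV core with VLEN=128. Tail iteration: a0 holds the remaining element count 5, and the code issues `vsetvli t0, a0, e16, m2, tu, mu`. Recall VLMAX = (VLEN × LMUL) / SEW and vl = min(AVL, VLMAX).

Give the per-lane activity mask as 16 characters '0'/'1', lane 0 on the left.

predicate = 1111100000000000

lanes per group: 128·2/16 = 16
AVL=5 ≤ VLMAX=16, so vl = 5
bits (lane 0 leftmost): 1111100000000000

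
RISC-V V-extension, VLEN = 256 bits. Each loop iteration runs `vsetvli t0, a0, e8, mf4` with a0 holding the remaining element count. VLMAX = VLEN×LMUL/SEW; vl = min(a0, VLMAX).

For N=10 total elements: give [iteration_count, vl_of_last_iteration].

VLMAX = (256 × 1/4) / 8 = 8 lanes
10 elements at 8/iter → 2 passes, remainder 2 on the last

[iterations, last_vl] = [2, 2]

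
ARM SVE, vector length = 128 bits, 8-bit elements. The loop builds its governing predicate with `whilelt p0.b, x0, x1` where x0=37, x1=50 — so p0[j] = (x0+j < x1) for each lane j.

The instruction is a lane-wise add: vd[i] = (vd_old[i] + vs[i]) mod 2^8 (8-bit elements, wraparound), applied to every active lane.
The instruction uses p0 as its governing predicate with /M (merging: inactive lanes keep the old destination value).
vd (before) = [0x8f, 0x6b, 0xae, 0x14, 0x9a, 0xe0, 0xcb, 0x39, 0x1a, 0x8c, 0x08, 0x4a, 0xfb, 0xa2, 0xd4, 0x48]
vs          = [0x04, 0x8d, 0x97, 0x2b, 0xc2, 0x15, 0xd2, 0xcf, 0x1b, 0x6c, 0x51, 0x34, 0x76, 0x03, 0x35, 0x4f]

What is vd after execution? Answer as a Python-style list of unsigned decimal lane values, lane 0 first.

vd = [147, 248, 69, 63, 92, 245, 157, 8, 53, 248, 89, 126, 113, 162, 212, 72]

128-bit reg / 8-bit elem → 16 lanes
active while 37+j < 50, i.e. j ∈ [0,13) capped at 16 ⇒ 13
  i=0: add(0x8f,0x04) → 147
  i=1: add(0x6b,0x8d) → 248
  i=2: add(0xae,0x97) → 69
  i=3: add(0x14,0x2b) → 63
  i=4: add(0x9a,0xc2) → 92
  i=5: add(0xe0,0x15) → 245
  i=6: add(0xcb,0xd2) → 157
  i=7: add(0x39,0xcf) → 8
  i=8: add(0x1a,0x1b) → 53
  i=9: add(0x8c,0x6c) → 248
  i=10: add(0x08,0x51) → 89
  i=11: add(0x4a,0x34) → 126
  i=12: add(0xfb,0x76) → 113
  i=13: tail/keep → 162
  i=14: tail/keep → 212
  i=15: tail/keep → 72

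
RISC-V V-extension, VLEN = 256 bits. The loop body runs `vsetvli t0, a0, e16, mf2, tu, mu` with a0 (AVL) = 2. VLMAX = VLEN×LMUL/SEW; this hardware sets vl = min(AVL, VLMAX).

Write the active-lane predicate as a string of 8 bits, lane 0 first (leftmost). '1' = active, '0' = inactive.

predicate = 11000000

VLMAX = (256 × 1/2) / 16 = 8 lanes
vl = min(AVL, VLMAX) = min(2, 8) = 2
bits (lane 0 leftmost): 11000000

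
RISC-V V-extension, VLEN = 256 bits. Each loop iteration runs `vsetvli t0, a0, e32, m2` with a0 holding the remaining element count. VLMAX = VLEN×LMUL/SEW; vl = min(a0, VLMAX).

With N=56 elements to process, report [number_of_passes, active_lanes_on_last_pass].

VLMAX = (256 × 2) / 32 = 16 lanes
N=56: ⌈56/16⌉ = 4 iters; last vl = 56 − 3×16 = 8

[iterations, last_vl] = [4, 8]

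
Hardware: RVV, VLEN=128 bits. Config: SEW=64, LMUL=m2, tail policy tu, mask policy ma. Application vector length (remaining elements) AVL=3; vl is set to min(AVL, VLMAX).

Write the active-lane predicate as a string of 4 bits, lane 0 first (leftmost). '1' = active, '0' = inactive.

predicate = 1110

VLMAX = VLEN×LMUL/SEW = 128×2/64 = 4
vl = min(AVL, VLMAX) = min(3, 4) = 3
bits (lane 0 leftmost): 1110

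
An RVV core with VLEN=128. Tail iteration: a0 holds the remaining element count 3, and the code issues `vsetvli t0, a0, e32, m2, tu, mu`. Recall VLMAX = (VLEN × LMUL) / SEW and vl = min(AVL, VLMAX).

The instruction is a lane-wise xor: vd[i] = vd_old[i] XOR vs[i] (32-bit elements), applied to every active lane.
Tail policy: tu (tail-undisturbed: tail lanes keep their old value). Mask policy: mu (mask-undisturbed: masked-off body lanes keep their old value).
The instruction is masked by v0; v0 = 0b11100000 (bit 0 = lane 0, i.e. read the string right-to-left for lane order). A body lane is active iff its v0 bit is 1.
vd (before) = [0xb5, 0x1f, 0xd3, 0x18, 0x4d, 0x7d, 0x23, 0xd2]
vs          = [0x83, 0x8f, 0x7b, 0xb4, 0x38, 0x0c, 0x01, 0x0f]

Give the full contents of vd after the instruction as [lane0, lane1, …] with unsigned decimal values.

VLMAX = VLEN×LMUL/SEW = 128×2/32 = 8
vl ← min(3, 8) = 3
[0] mask-off/keep = 0xb5
[1] mask-off/keep = 0x1f
[2] mask-off/keep = 0xd3
[3] tail/keep = 0x18
[4] tail/keep = 0x4d
[5] tail/keep = 0x7d
[6] tail/keep = 0x23
[7] tail/keep = 0xd2

vd = [181, 31, 211, 24, 77, 125, 35, 210]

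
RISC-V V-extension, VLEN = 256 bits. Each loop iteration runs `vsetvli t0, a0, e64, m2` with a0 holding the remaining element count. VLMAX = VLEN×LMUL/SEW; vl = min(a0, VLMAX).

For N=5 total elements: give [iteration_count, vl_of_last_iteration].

[iterations, last_vl] = [1, 5]

VLMAX = VLEN×LMUL/SEW = 256×2/64 = 8
5 elements at 8/iter → 1 passes, remainder 5 on the last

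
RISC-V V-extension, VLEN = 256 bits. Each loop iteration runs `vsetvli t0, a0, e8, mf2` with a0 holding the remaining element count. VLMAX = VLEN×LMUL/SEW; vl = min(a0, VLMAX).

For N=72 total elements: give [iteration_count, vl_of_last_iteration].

VLMAX = (256 × 1/2) / 8 = 16 lanes
72 elements at 16/iter → 5 passes, remainder 8 on the last

[iterations, last_vl] = [5, 8]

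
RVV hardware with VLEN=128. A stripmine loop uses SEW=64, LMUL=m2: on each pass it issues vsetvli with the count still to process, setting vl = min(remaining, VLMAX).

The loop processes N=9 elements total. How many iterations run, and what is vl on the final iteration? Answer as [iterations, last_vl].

[iterations, last_vl] = [3, 1]

lanes per group: 128·2/64 = 4
N=9: ⌈9/4⌉ = 3 iters; last vl = 9 − 2×4 = 1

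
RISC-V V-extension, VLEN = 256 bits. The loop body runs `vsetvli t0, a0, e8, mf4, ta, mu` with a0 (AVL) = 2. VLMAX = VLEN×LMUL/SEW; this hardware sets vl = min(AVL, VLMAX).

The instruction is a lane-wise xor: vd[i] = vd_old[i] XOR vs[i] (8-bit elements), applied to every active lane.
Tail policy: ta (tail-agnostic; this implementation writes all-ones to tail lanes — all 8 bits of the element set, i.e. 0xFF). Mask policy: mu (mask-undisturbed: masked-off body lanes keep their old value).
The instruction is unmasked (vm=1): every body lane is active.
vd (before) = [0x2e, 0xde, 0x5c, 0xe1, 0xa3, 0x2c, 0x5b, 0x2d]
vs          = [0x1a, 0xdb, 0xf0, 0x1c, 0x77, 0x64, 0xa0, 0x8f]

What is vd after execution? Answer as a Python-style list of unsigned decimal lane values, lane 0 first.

vd = [52, 5, 255, 255, 255, 255, 255, 255]

VLMAX = (256 × 1/4) / 8 = 8 lanes
vl = min(AVL, VLMAX) = min(2, 8) = 2
  i=0: xor(0x2e,0x1a) → 52
  i=1: xor(0xde,0xdb) → 5
  i=2: tail/ones → 255
  i=3: tail/ones → 255
  i=4: tail/ones → 255
  i=5: tail/ones → 255
  i=6: tail/ones → 255
  i=7: tail/ones → 255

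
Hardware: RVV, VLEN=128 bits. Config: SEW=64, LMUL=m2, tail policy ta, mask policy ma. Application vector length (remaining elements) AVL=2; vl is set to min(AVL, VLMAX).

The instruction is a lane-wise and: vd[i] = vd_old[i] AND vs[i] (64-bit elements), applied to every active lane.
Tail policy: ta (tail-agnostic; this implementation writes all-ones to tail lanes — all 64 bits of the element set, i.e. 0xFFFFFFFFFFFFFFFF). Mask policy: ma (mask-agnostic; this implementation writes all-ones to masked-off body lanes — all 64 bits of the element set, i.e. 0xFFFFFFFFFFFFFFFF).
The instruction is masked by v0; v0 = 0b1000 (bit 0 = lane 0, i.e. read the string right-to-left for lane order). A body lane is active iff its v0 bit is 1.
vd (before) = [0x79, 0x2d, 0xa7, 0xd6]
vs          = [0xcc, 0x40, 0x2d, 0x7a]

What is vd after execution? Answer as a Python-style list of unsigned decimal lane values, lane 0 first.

vd = [18446744073709551615, 18446744073709551615, 18446744073709551615, 18446744073709551615]

lanes per group: 128·2/64 = 4
AVL=2 ≤ VLMAX=4, so vl = 2
lane  0: mask-off/ones ⇒ 0xffffffffffffffff
lane  1: mask-off/ones ⇒ 0xffffffffffffffff
lane  2: tail/ones ⇒ 0xffffffffffffffff
lane  3: tail/ones ⇒ 0xffffffffffffffff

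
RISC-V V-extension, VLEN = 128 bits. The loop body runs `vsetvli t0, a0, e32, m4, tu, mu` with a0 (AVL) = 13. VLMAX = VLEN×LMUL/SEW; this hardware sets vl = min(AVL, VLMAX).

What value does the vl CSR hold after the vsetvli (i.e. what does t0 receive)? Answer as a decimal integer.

vl = 13

lanes per group: 128·4/32 = 16
AVL=13 ≤ VLMAX=16, so vl = 13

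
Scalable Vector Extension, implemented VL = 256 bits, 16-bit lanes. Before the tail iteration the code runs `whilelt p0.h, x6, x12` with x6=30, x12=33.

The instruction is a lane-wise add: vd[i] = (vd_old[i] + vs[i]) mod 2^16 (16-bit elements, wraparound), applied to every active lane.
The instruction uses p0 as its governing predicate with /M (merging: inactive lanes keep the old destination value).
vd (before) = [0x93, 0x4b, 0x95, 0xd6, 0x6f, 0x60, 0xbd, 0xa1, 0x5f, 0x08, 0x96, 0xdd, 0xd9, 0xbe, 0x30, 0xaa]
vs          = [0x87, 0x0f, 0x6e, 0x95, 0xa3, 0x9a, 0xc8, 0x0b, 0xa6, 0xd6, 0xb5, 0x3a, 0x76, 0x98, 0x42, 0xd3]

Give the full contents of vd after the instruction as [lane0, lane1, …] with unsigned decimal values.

register lanes = 256/16 = 16
active while 30+j < 33, i.e. j ∈ [0,3) capped at 16 ⇒ 3
vd[0] add(0x93,0x87) -> 0x11a
vd[1] add(0x4b,0x0f) -> 0x5a
vd[2] add(0x95,0x6e) -> 0x103
vd[3] tail/keep -> 0xd6
vd[4] tail/keep -> 0x6f
vd[5] tail/keep -> 0x60
vd[6] tail/keep -> 0xbd
vd[7] tail/keep -> 0xa1
vd[8] tail/keep -> 0x5f
vd[9] tail/keep -> 0x08
vd[10] tail/keep -> 0x96
vd[11] tail/keep -> 0xdd
vd[12] tail/keep -> 0xd9
vd[13] tail/keep -> 0xbe
vd[14] tail/keep -> 0x30
vd[15] tail/keep -> 0xaa

vd = [282, 90, 259, 214, 111, 96, 189, 161, 95, 8, 150, 221, 217, 190, 48, 170]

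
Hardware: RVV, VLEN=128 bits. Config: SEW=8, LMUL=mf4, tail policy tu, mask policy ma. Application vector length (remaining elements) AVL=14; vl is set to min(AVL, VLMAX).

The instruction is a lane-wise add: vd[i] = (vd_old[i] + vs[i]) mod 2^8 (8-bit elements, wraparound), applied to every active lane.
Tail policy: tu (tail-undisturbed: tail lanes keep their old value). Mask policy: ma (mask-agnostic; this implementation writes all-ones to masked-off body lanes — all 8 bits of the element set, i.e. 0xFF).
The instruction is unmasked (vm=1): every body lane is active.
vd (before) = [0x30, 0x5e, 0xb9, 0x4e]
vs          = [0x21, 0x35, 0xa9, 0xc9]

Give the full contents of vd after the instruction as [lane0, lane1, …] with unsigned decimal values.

vd = [81, 147, 98, 23]

VLMAX = VLEN×LMUL/SEW = 128×1/4/8 = 4
AVL=14 > VLMAX=4, so vl = 4
[0] add(0x30,0x21) = 0x51
[1] add(0x5e,0x35) = 0x93
[2] add(0xb9,0xa9) = 0x62
[3] add(0x4e,0xc9) = 0x17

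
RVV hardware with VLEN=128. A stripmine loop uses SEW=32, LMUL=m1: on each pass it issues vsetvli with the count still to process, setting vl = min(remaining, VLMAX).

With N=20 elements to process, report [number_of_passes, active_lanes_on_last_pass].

VLMAX = VLEN×LMUL/SEW = 128×1/32 = 4
iterations = ceil(20/4) = 5; final-pass vl = 4

[iterations, last_vl] = [5, 4]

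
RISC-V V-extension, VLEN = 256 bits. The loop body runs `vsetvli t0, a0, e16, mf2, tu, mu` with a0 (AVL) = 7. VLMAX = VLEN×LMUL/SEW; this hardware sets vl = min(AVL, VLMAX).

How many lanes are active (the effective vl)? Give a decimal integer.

VLMAX = (256 × 1/2) / 16 = 8 lanes
vl ← min(7, 8) = 7

vl = 7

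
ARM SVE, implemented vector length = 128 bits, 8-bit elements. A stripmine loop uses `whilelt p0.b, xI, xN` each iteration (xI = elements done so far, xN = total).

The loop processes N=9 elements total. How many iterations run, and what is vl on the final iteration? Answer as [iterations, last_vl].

[iterations, last_vl] = [1, 9]

register lanes = 128/8 = 16
9 elements at 16/iter → 1 passes, remainder 9 on the last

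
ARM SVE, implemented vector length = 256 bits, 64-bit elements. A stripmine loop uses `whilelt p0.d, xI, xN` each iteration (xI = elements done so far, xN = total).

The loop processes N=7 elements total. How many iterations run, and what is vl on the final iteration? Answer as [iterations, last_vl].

lane count: 256 div 64 = 4
iterations = ceil(7/4) = 2; final-pass vl = 3

[iterations, last_vl] = [2, 3]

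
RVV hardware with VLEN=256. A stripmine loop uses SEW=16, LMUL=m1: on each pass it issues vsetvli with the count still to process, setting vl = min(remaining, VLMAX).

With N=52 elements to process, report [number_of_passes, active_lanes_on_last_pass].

VLMAX = (256 × 1) / 16 = 16 lanes
iterations = ceil(52/16) = 4; final-pass vl = 4

[iterations, last_vl] = [4, 4]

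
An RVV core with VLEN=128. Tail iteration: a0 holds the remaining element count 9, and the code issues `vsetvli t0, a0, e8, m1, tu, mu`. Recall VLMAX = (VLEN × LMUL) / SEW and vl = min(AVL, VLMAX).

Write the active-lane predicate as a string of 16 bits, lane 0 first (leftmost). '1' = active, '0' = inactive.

predicate = 1111111110000000

lanes per group: 128·1/8 = 16
vl ← min(9, 16) = 9
bits (lane 0 leftmost): 1111111110000000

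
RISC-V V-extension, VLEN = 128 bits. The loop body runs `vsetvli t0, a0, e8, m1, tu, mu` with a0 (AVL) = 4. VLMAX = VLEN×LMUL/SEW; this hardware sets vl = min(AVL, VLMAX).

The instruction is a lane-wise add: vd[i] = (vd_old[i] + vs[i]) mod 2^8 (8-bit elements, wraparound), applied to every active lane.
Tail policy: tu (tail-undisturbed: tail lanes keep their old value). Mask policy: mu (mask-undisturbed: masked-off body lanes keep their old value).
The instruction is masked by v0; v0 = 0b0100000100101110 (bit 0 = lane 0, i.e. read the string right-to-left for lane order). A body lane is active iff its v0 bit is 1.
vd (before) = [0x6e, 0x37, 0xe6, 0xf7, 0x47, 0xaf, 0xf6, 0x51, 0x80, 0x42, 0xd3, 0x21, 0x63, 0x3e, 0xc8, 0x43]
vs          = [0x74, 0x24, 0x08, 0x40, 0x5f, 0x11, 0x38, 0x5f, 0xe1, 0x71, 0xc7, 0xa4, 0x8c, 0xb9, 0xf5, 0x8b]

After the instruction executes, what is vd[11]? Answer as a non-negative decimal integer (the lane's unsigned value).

vd[11] = 33

lanes per group: 128·1/8 = 16
vl = min(AVL, VLMAX) = min(4, 16) = 4
lane  0: mask-off/keep ⇒ 0x6e
lane  1: add(0x37,0x24) ⇒ 0x5b
lane  2: add(0xe6,0x08) ⇒ 0xee
lane  3: add(0xf7,0x40) ⇒ 0x37
lane  4: tail/keep ⇒ 0x47
lane  5: tail/keep ⇒ 0xaf
lane  6: tail/keep ⇒ 0xf6
lane  7: tail/keep ⇒ 0x51
lane  8: tail/keep ⇒ 0x80
lane  9: tail/keep ⇒ 0x42
lane 10: tail/keep ⇒ 0xd3
lane 11: tail/keep ⇒ 0x21
lane 12: tail/keep ⇒ 0x63
lane 13: tail/keep ⇒ 0x3e
lane 14: tail/keep ⇒ 0xc8
lane 15: tail/keep ⇒ 0x43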